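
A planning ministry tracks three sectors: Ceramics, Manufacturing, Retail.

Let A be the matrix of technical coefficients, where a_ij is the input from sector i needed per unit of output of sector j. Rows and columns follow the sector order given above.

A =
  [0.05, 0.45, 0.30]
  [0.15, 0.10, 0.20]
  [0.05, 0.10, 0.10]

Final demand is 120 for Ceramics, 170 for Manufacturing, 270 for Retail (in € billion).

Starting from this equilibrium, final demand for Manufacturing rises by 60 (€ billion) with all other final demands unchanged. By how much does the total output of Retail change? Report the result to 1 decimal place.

I − A =
  [   0.95    -0.45    -0.30]
  [  -0.15     0.90    -0.20]
  [  -0.05    -0.10     0.90]
Cofactors of I−A, C_ij = (−1)^(i+j)·(minor ij) (rows/columns in the sector order above):
  C_11 = (0.90)(0.90) − (-0.20)(-0.10) = 0.7900
  C_12 = −[(-0.15)(0.90) − (-0.20)(-0.05)] = 0.1450
  C_13 = (-0.15)(-0.10) − (0.90)(-0.05) = 0.0600
  C_21 = −[(-0.45)(0.90) − (-0.30)(-0.10)] = 0.4350
  C_22 = (0.95)(0.90) − (-0.30)(-0.05) = 0.8400
  C_23 = −[(0.95)(-0.10) − (-0.45)(-0.05)] = 0.1175
  C_31 = (-0.45)(-0.20) − (-0.30)(0.90) = 0.3600
  C_32 = −[(0.95)(-0.20) − (-0.30)(-0.15)] = 0.2350
  C_33 = (0.95)(0.90) − (-0.45)(-0.15) = 0.7875
det(I−A) = Σ_j (I−A)_1j·C_1j = (0.95)(0.7900) + (-0.45)(0.1450) + (-0.30)(0.0600) = 0.66725
adj(I−A) = Cᵀ =
  [ 0.7900   0.4350   0.3600]
  [ 0.1450   0.8400   0.2350]
  [ 0.0600   0.1175   0.7875]
(I − A)⁻¹ = adj(I−A) / det(I−A) ≈
  [   1.1840     0.6519     0.5395]
  [   0.2173     1.2589     0.3522]
  [   0.0899     0.1761     1.1802]
Δx = (I − A)⁻¹ Δd with Δd having +60 in the Manufacturing component and 0 elsewhere.
So Δx_3 = L_32 · (+60), where L_32 = adj(I−A)_32 / det(I−A) = 0.1175 / 0.66725.
Δx_3 = 0.1175 × (+60) / 0.66725 = 7.05 / 0.66725 ≈ 10.6.

Δx_3 = 10.6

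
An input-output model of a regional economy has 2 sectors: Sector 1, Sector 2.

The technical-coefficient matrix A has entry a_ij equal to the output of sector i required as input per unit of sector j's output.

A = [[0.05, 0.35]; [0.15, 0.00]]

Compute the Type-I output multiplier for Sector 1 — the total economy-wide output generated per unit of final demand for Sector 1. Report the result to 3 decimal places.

m_1 = 1.281

I − A =
  [   0.95    -0.35]
  [  -0.15     1.00]
det(I−A) = (0.95)(1.00) − (-0.35)(-0.15) = 0.8975
adj(I−A) = [[1.00, 0.35], [0.15, 0.95]]
(I − A)⁻¹ = adj(I−A) / det(I−A) ≈
  [   1.1142     0.3900]
  [   0.1671     1.0585]
The output multiplier for sector j is the column-j sum of the Leontief inverse (I − A)⁻¹ = adj(I−A) / det(I−A).
Column 1 of adj(I−A): (1.00, 0.15); det(I−A) = 0.8975.
m_1 = (1.00 + 0.15) / 0.8975 = 1.15 / 0.8975 ≈ 1.281.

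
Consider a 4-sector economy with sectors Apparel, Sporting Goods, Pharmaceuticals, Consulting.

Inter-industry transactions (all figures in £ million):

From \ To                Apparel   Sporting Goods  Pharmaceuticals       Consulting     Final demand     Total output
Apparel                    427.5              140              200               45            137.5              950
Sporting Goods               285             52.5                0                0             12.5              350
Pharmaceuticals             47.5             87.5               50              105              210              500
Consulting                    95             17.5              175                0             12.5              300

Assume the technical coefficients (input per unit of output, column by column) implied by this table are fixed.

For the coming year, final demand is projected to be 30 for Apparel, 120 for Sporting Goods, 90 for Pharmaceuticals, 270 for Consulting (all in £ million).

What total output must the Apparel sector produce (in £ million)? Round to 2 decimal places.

Technical coefficients a_ij = z_ij / X_j:
  a_AA = 427.5/950 = 0.45, a_SA = 285/950 = 0.30, a_PA = 47.5/950 = 0.05, a_CA = 95/950 = 0.10
  a_AS = 140/350 = 0.40, a_SS = 52.5/350 = 0.15, a_PS = 87.5/350 = 0.25, a_CS = 17.5/350 = 0.05
  a_AP = 200/500 = 0.40, a_SP = 0/500 = 0.00, a_PP = 50/500 = 0.10, a_CP = 175/500 = 0.35
  a_AC = 45/300 = 0.15, a_SC = 0/300 = 0.00, a_PC = 105/300 = 0.35, a_CC = 0/300 = 0.00
I − A =
  [   0.55    -0.40    -0.40    -0.15]
  [  -0.30     0.85     0.00     0.00]
  [  -0.05    -0.25     0.90    -0.35]
  [  -0.10    -0.05    -0.35     1.00]
Compute the cofactors C_ij = (−1)^(i+j)·(3×3 minor ij) of I−A; the adjugate is their transpose:
adj(I−A) = Cᵀ =
  [ 0.660875   0.437875   0.384625   0.233750]
  [ 0.233250   0.377500   0.135750   0.082500]
  [ 0.152500   0.177750   0.332500   0.139250]
  [ 0.131125   0.124875   0.161625   0.265750]
det(I−A) = Σ_j (I−A)_1j·C_1j = (0.55)(0.660875) + (-0.40)(0.233250) + (-0.40)(0.152500) + (-0.15)(0.131125) = 0.1895125
(I − A)⁻¹ = adj(I−A) / det(I−A) ≈
  [   3.4872     2.3105     2.0295     1.2334]
  [   1.2308     1.9920     0.7163     0.4353]
  [   0.8047     0.9379     1.7545     0.7348]
  [   0.6919     0.6589     0.8528     1.4023]
x = (I − A)⁻¹ d = adj(I−A)·d / det(I−A), with det(I−A) = 0.1895125:
  x_A = (0.660875·30 + 0.437875·120 + 0.384625·90 + 0.233750·270) / 0.1895125 = 170.10 / 0.1895125 ≈ 897.57
  x_S = (0.233250·30 + 0.377500·120 + 0.135750·90 + 0.082500·270) / 0.1895125 = 86.79 / 0.1895125 ≈ 457.96
  x_P = (0.152500·30 + 0.177750·120 + 0.332500·90 + 0.139250·270) / 0.1895125 = 93.4275 / 0.1895125 ≈ 492.99
  x_C = (0.131125·30 + 0.124875·120 + 0.161625·90 + 0.265750·270) / 0.1895125 = 105.2175 / 0.1895125 ≈ 555.20

x_A = 897.57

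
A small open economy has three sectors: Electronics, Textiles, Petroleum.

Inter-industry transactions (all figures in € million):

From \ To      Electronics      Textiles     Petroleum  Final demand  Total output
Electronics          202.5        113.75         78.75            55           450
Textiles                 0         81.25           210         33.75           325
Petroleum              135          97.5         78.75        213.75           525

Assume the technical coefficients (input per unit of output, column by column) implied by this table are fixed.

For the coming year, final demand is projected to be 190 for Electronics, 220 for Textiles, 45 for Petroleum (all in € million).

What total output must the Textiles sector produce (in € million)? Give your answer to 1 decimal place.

x_T = 601.6

Technical coefficients a_ij = z_ij / X_j:
  a_EE = 202.5/450 = 0.45, a_TE = 0/450 = 0.00, a_PE = 135/450 = 0.30
  a_ET = 113.75/325 = 0.35, a_TT = 81.25/325 = 0.25, a_PT = 97.5/325 = 0.30
  a_EP = 78.75/525 = 0.15, a_TP = 210/525 = 0.40, a_PP = 78.75/525 = 0.15
I − A =
  [   0.55    -0.35    -0.15]
  [   0.00     0.75    -0.40]
  [  -0.30    -0.30     0.85]
Cofactors of I−A, C_ij = (−1)^(i+j)·(minor ij) (rows/columns in the sector order above):
  C_11 = (0.75)(0.85) − (-0.40)(-0.30) = 0.5175
  C_12 = −[(0.00)(0.85) − (-0.40)(-0.30)] = 0.1200
  C_13 = (0.00)(-0.30) − (0.75)(-0.30) = 0.2250
  C_21 = −[(-0.35)(0.85) − (-0.15)(-0.30)] = 0.3425
  C_22 = (0.55)(0.85) − (-0.15)(-0.30) = 0.4225
  C_23 = −[(0.55)(-0.30) − (-0.35)(-0.30)] = 0.2700
  C_31 = (-0.35)(-0.40) − (-0.15)(0.75) = 0.2525
  C_32 = −[(0.55)(-0.40) − (-0.15)(0.00)] = 0.2200
  C_33 = (0.55)(0.75) − (-0.35)(0.00) = 0.4125
det(I−A) = Σ_j (I−A)_1j·C_1j = (0.55)(0.5175) + (-0.35)(0.1200) + (-0.15)(0.2250) = 0.208875
adj(I−A) = Cᵀ =
  [ 0.5175   0.3425   0.2525]
  [ 0.1200   0.4225   0.2200]
  [ 0.2250   0.2700   0.4125]
(I − A)⁻¹ = adj(I−A) / det(I−A) ≈
  [   2.4776     1.6397     1.2089]
  [   0.5745     2.0227     1.0533]
  [   1.0772     1.2926     1.9749]
x = (I − A)⁻¹ d = adj(I−A)·d / det(I−A), with det(I−A) = 0.208875:
  x_E = (0.5175·190 + 0.3425·220 + 0.2525·45) / 0.208875 = 185.0375 / 0.208875 ≈ 885.9
  x_T = (0.1200·190 + 0.4225·220 + 0.2200·45) / 0.208875 = 125.65 / 0.208875 ≈ 601.6
  x_P = (0.2250·190 + 0.2700·220 + 0.4125·45) / 0.208875 = 120.7125 / 0.208875 ≈ 577.9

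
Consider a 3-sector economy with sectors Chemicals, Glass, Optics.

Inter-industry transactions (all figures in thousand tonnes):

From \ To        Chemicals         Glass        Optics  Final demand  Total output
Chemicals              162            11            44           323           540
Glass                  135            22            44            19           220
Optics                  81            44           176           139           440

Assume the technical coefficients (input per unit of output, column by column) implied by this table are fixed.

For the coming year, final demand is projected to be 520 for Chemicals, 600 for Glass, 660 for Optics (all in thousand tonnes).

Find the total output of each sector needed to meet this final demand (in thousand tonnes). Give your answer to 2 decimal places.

x_1 = 1076.65, x_2 = 1160.86, x_3 = 1756.12

Technical coefficients a_ij = z_ij / X_j:
  a_11 = 162/540 = 0.30, a_21 = 135/540 = 0.25, a_31 = 81/540 = 0.15
  a_12 = 11/220 = 0.05, a_22 = 22/220 = 0.10, a_32 = 44/220 = 0.20
  a_13 = 44/440 = 0.10, a_23 = 44/440 = 0.10, a_33 = 176/440 = 0.40
I − A =
  [   0.70    -0.05    -0.10]
  [  -0.25     0.90    -0.10]
  [  -0.15    -0.20     0.60]
Cofactors of I−A, C_ij = (−1)^(i+j)·(minor ij) (rows/columns in the sector order above):
  C_11 = (0.90)(0.60) − (-0.10)(-0.20) = 0.5200
  C_12 = −[(-0.25)(0.60) − (-0.10)(-0.15)] = 0.1650
  C_13 = (-0.25)(-0.20) − (0.90)(-0.15) = 0.1850
  C_21 = −[(-0.05)(0.60) − (-0.10)(-0.20)] = 0.0500
  C_22 = (0.70)(0.60) − (-0.10)(-0.15) = 0.4050
  C_23 = −[(0.70)(-0.20) − (-0.05)(-0.15)] = 0.1475
  C_31 = (-0.05)(-0.10) − (-0.10)(0.90) = 0.0950
  C_32 = −[(0.70)(-0.10) − (-0.10)(-0.25)] = 0.0950
  C_33 = (0.70)(0.90) − (-0.05)(-0.25) = 0.6175
det(I−A) = Σ_j (I−A)_1j·C_1j = (0.70)(0.5200) + (-0.05)(0.1650) + (-0.10)(0.1850) = 0.33725
adj(I−A) = Cᵀ =
  [ 0.5200   0.0500   0.0950]
  [ 0.1650   0.4050   0.0950]
  [ 0.1850   0.1475   0.6175]
(I − A)⁻¹ = adj(I−A) / det(I−A) ≈
  [   1.5419     0.1483     0.2817]
  [   0.4893     1.2009     0.2817]
  [   0.5486     0.4374     1.8310]
x = (I − A)⁻¹ d = adj(I−A)·d / det(I−A), with det(I−A) = 0.33725:
  x_1 = (0.5200·520 + 0.0500·600 + 0.0950·660) / 0.33725 = 363.10 / 0.33725 ≈ 1076.65
  x_2 = (0.1650·520 + 0.4050·600 + 0.0950·660) / 0.33725 = 391.50 / 0.33725 ≈ 1160.86
  x_3 = (0.1850·520 + 0.1475·600 + 0.6175·660) / 0.33725 = 592.25 / 0.33725 ≈ 1756.12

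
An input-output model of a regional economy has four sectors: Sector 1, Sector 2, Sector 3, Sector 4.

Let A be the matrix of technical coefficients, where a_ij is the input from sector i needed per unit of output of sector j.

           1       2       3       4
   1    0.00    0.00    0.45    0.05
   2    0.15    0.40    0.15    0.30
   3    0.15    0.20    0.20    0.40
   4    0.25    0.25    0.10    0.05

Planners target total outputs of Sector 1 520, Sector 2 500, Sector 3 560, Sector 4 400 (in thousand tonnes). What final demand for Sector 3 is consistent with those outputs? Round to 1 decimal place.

d_3 = 110.0

I − A =
  [   1.00     0.00    -0.45    -0.05]
  [  -0.15     0.60    -0.15    -0.30]
  [  -0.15    -0.20     0.80    -0.40]
  [  -0.25    -0.25    -0.10     0.95]
d = (I − A) x:
  d_1 = (+1.00)·520 + (+0.00)·500 + (-0.45)·560 + (-0.05)·400 = 248.0
  d_2 = (-0.15)·520 + (+0.60)·500 + (-0.15)·560 + (-0.30)·400 = 18.0
  d_3 = (-0.15)·520 + (-0.20)·500 + (+0.80)·560 + (-0.40)·400 = 110.0
  d_4 = (-0.25)·520 + (-0.25)·500 + (-0.10)·560 + (+0.95)·400 = 69.0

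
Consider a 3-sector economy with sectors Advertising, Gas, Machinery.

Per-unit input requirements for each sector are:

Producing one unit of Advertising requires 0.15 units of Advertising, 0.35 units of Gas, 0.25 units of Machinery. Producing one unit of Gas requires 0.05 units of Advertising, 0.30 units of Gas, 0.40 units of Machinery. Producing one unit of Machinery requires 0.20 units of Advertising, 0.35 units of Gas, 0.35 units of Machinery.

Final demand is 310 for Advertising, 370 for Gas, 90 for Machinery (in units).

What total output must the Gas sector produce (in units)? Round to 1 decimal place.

x_2 = 1675.4

I − A =
  [   0.85    -0.05    -0.20]
  [  -0.35     0.70    -0.35]
  [  -0.25    -0.40     0.65]
Cofactors of I−A, C_ij = (−1)^(i+j)·(minor ij) (rows/columns in the sector order above):
  C_11 = (0.70)(0.65) − (-0.35)(-0.40) = 0.3150
  C_12 = −[(-0.35)(0.65) − (-0.35)(-0.25)] = 0.3150
  C_13 = (-0.35)(-0.40) − (0.70)(-0.25) = 0.3150
  C_21 = −[(-0.05)(0.65) − (-0.20)(-0.40)] = 0.1125
  C_22 = (0.85)(0.65) − (-0.20)(-0.25) = 0.5025
  C_23 = −[(0.85)(-0.40) − (-0.05)(-0.25)] = 0.3525
  C_31 = (-0.05)(-0.35) − (-0.20)(0.70) = 0.1575
  C_32 = −[(0.85)(-0.35) − (-0.20)(-0.35)] = 0.3675
  C_33 = (0.85)(0.70) − (-0.05)(-0.35) = 0.5775
det(I−A) = Σ_j (I−A)_1j·C_1j = (0.85)(0.3150) + (-0.05)(0.3150) + (-0.20)(0.3150) = 0.1890
adj(I−A) = Cᵀ =
  [ 0.3150   0.1125   0.1575]
  [ 0.3150   0.5025   0.3675]
  [ 0.3150   0.3525   0.5775]
(I − A)⁻¹ = adj(I−A) / det(I−A) ≈
  [   1.6667     0.5952     0.8333]
  [   1.6667     2.6587     1.9444]
  [   1.6667     1.8651     3.0556]
x = (I − A)⁻¹ d = adj(I−A)·d / det(I−A), with det(I−A) = 0.1890:
  x_1 = (0.3150·310 + 0.1125·370 + 0.1575·90) / 0.1890 = 153.45 / 0.1890 ≈ 811.9
  x_2 = (0.3150·310 + 0.5025·370 + 0.3675·90) / 0.1890 = 316.65 / 0.1890 ≈ 1675.4
  x_3 = (0.3150·310 + 0.3525·370 + 0.5775·90) / 0.1890 = 280.05 / 0.1890 ≈ 1481.7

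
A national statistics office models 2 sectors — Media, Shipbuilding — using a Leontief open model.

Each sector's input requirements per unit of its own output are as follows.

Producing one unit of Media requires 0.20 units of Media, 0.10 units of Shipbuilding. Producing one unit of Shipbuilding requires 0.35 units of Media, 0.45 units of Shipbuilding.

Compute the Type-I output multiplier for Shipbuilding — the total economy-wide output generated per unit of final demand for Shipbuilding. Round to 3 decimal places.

m_2 = 2.840

I − A =
  [   0.80    -0.35]
  [  -0.10     0.55]
det(I−A) = (0.80)(0.55) − (-0.35)(-0.10) = 0.4050
adj(I−A) = [[0.55, 0.35], [0.10, 0.80]]
(I − A)⁻¹ = adj(I−A) / det(I−A) ≈
  [   1.3580     0.8642]
  [   0.2469     1.9753]
The output multiplier for sector j is the column-j sum of the Leontief inverse (I − A)⁻¹ = adj(I−A) / det(I−A).
Column 2 of adj(I−A): (0.35, 0.80); det(I−A) = 0.4050.
m_2 = (0.35 + 0.80) / 0.4050 = 1.15 / 0.4050 ≈ 2.840.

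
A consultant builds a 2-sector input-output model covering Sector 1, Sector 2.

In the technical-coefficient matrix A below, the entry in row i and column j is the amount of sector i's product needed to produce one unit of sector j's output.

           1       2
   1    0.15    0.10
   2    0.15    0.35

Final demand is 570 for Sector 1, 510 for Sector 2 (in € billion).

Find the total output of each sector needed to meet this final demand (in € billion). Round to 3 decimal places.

x_1 = 784.186, x_2 = 965.581

I − A =
  [   0.85    -0.10]
  [  -0.15     0.65]
det(I−A) = (0.85)(0.65) − (-0.10)(-0.15) = 0.5375
adj(I−A) = [[0.65, 0.10], [0.15, 0.85]]
(I − A)⁻¹ = adj(I−A) / det(I−A) ≈
  [   1.2093     0.1860]
  [   0.2791     1.5814]
x = (I − A)⁻¹ d = adj(I−A)·d / det(I−A), with det(I−A) = 0.5375:
  x_1 = (0.65·570 + 0.10·510) / 0.5375 = 421.50 / 0.5375 ≈ 784.186
  x_2 = (0.15·570 + 0.85·510) / 0.5375 = 519.00 / 0.5375 ≈ 965.581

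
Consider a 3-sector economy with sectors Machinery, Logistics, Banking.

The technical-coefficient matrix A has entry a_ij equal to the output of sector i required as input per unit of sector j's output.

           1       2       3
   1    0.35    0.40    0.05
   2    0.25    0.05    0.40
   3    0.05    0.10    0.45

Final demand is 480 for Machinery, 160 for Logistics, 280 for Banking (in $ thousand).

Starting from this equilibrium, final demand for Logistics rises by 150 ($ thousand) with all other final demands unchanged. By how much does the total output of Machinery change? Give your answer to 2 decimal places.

Δx_1 = 136.64

I − A =
  [   0.65    -0.40    -0.05]
  [  -0.25     0.95    -0.40]
  [  -0.05    -0.10     0.55]
Cofactors of I−A, C_ij = (−1)^(i+j)·(minor ij) (rows/columns in the sector order above):
  C_11 = (0.95)(0.55) − (-0.40)(-0.10) = 0.4825
  C_12 = −[(-0.25)(0.55) − (-0.40)(-0.05)] = 0.1575
  C_13 = (-0.25)(-0.10) − (0.95)(-0.05) = 0.0725
  C_21 = −[(-0.40)(0.55) − (-0.05)(-0.10)] = 0.2250
  C_22 = (0.65)(0.55) − (-0.05)(-0.05) = 0.3550
  C_23 = −[(0.65)(-0.10) − (-0.40)(-0.05)] = 0.0850
  C_31 = (-0.40)(-0.40) − (-0.05)(0.95) = 0.2075
  C_32 = −[(0.65)(-0.40) − (-0.05)(-0.25)] = 0.2725
  C_33 = (0.65)(0.95) − (-0.40)(-0.25) = 0.5175
det(I−A) = Σ_j (I−A)_1j·C_1j = (0.65)(0.4825) + (-0.40)(0.1575) + (-0.05)(0.0725) = 0.2470
adj(I−A) = Cᵀ =
  [ 0.4825   0.2250   0.2075]
  [ 0.1575   0.3550   0.2725]
  [ 0.0725   0.0850   0.5175]
(I − A)⁻¹ = adj(I−A) / det(I−A) ≈
  [   1.9534     0.9109     0.8401]
  [   0.6377     1.4372     1.1032]
  [   0.2935     0.3441     2.0951]
Δx = (I − A)⁻¹ Δd with Δd having +150 in the Logistics component and 0 elsewhere.
So Δx_1 = L_12 · (+150), where L_12 = adj(I−A)_12 / det(I−A) = 0.2250 / 0.2470.
Δx_1 = 0.2250 × (+150) / 0.2470 = 33.75 / 0.2470 ≈ 136.64.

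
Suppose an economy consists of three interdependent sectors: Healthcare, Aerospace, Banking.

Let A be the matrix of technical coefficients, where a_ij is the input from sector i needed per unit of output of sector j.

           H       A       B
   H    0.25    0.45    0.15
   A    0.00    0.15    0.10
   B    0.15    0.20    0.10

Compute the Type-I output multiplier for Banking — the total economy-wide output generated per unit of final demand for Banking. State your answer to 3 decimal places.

I − A =
  [   0.75    -0.45    -0.15]
  [   0.00     0.85    -0.10]
  [  -0.15    -0.20     0.90]
Cofactors of I−A, C_ij = (−1)^(i+j)·(minor ij) (rows/columns in the sector order above):
  C_11 = (0.85)(0.90) − (-0.10)(-0.20) = 0.7450
  C_12 = −[(0.00)(0.90) − (-0.10)(-0.15)] = 0.0150
  C_13 = (0.00)(-0.20) − (0.85)(-0.15) = 0.1275
  C_21 = −[(-0.45)(0.90) − (-0.15)(-0.20)] = 0.4350
  C_22 = (0.75)(0.90) − (-0.15)(-0.15) = 0.6525
  C_23 = −[(0.75)(-0.20) − (-0.45)(-0.15)] = 0.2175
  C_31 = (-0.45)(-0.10) − (-0.15)(0.85) = 0.1725
  C_32 = −[(0.75)(-0.10) − (-0.15)(0.00)] = 0.0750
  C_33 = (0.75)(0.85) − (-0.45)(0.00) = 0.6375
det(I−A) = Σ_j (I−A)_1j·C_1j = (0.75)(0.7450) + (-0.45)(0.0150) + (-0.15)(0.1275) = 0.532875
adj(I−A) = Cᵀ =
  [ 0.7450   0.4350   0.1725]
  [ 0.0150   0.6525   0.0750]
  [ 0.1275   0.2175   0.6375]
(I − A)⁻¹ = adj(I−A) / det(I−A) ≈
  [   1.3981     0.8163     0.3237]
  [   0.0281     1.2245     0.1407]
  [   0.2393     0.4082     1.1963]
The output multiplier for sector j is the column-j sum of the Leontief inverse (I − A)⁻¹ = adj(I−A) / det(I−A).
Column B of adj(I−A): (0.1725, 0.0750, 0.6375); det(I−A) = 0.532875.
m_B = (0.1725 + 0.0750 + 0.6375) / 0.532875 = 0.885 / 0.532875 ≈ 1.661.

m_B = 1.661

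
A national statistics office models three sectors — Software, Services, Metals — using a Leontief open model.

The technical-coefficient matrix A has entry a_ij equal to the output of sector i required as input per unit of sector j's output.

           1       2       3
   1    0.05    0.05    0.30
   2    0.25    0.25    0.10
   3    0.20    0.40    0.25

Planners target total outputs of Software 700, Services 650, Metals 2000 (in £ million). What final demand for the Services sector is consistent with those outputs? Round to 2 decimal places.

I − A =
  [   0.95    -0.05    -0.30]
  [  -0.25     0.75    -0.10]
  [  -0.20    -0.40     0.75]
d = (I − A) x:
  d_1 = (+0.95)·700 + (-0.05)·650 + (-0.30)·2000 = 32.50
  d_2 = (-0.25)·700 + (+0.75)·650 + (-0.10)·2000 = 112.50
  d_3 = (-0.20)·700 + (-0.40)·650 + (+0.75)·2000 = 1100.00

d_2 = 112.50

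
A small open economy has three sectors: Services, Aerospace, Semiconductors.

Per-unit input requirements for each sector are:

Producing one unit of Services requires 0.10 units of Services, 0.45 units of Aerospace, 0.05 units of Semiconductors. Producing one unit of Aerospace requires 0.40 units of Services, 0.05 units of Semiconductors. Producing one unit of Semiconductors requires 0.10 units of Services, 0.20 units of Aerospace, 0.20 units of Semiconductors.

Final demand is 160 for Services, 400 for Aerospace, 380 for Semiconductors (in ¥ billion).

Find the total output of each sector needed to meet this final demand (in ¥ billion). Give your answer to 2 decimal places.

x_1 = 584.44, x_2 = 774.99, x_3 = 559.96

I − A =
  [   0.90    -0.40    -0.10]
  [  -0.45     1.00    -0.20]
  [  -0.05    -0.05     0.80]
Cofactors of I−A, C_ij = (−1)^(i+j)·(minor ij) (rows/columns in the sector order above):
  C_11 = (1.00)(0.80) − (-0.20)(-0.05) = 0.7900
  C_12 = −[(-0.45)(0.80) − (-0.20)(-0.05)] = 0.3700
  C_13 = (-0.45)(-0.05) − (1.00)(-0.05) = 0.0725
  C_21 = −[(-0.40)(0.80) − (-0.10)(-0.05)] = 0.3250
  C_22 = (0.90)(0.80) − (-0.10)(-0.05) = 0.7150
  C_23 = −[(0.90)(-0.05) − (-0.40)(-0.05)] = 0.0650
  C_31 = (-0.40)(-0.20) − (-0.10)(1.00) = 0.1800
  C_32 = −[(0.90)(-0.20) − (-0.10)(-0.45)] = 0.2250
  C_33 = (0.90)(1.00) − (-0.40)(-0.45) = 0.7200
det(I−A) = Σ_j (I−A)_1j·C_1j = (0.90)(0.7900) + (-0.40)(0.3700) + (-0.10)(0.0725) = 0.55575
adj(I−A) = Cᵀ =
  [ 0.7900   0.3250   0.1800]
  [ 0.3700   0.7150   0.2250]
  [ 0.0725   0.0650   0.7200]
(I − A)⁻¹ = adj(I−A) / det(I−A) ≈
  [   1.4215     0.5848     0.3239]
  [   0.6658     1.2865     0.4049]
  [   0.1305     0.1170     1.2955]
x = (I − A)⁻¹ d = adj(I−A)·d / det(I−A), with det(I−A) = 0.55575:
  x_1 = (0.7900·160 + 0.3250·400 + 0.1800·380) / 0.55575 = 324.80 / 0.55575 ≈ 584.44
  x_2 = (0.3700·160 + 0.7150·400 + 0.2250·380) / 0.55575 = 430.70 / 0.55575 ≈ 774.99
  x_3 = (0.0725·160 + 0.0650·400 + 0.7200·380) / 0.55575 = 311.20 / 0.55575 ≈ 559.96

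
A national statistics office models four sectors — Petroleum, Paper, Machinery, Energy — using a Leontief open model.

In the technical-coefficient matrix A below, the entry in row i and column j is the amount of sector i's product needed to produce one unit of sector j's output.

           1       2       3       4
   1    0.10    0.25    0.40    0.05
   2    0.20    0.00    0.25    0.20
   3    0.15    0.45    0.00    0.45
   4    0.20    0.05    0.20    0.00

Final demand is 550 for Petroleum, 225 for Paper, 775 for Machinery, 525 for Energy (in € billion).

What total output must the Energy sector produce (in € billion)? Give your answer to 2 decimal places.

I − A =
  [   0.90    -0.25    -0.40    -0.05]
  [  -0.20     1.00    -0.25    -0.20]
  [  -0.15    -0.45     1.00    -0.45]
  [  -0.20    -0.05    -0.20     1.00]
Compute the cofactors C_ij = (−1)^(i+j)·(3×3 minor ij) of I−A; the adjugate is their transpose:
adj(I−A) = Cᵀ =
  [ 0.763875   0.423500   0.479125   0.338500]
  [ 0.288000   0.711500   0.356500   0.317125]
  [ 0.351000   0.481125   0.820500   0.483000]
  [ 0.237375   0.216500   0.277750   0.643375]
det(I−A) = Σ_j (I−A)_1j·C_1j = (0.90)(0.763875) + (-0.25)(0.288000) + (-0.40)(0.351000) + (-0.05)(0.237375) = 0.46321875
(I − A)⁻¹ = adj(I−A) / det(I−A) ≈
  [   1.6491     0.9143     1.0343     0.7308]
  [   0.6217     1.5360     0.7696     0.6846]
  [   0.7577     1.0387     1.7713     1.0427]
  [   0.5124     0.4674     0.5996     1.3889]
x = (I − A)⁻¹ d = adj(I−A)·d / det(I−A), with det(I−A) = 0.46321875:
  x_1 = (0.763875·550 + 0.423500·225 + 0.479125·775 + 0.338500·525) / 0.46321875 = 1064.453125 / 0.46321875 ≈ 2297.95
  x_2 = (0.288000·550 + 0.711500·225 + 0.356500·775 + 0.317125·525) / 0.46321875 = 761.265625 / 0.46321875 ≈ 1643.43
  x_3 = (0.351000·550 + 0.481125·225 + 0.820500·775 + 0.483000·525) / 0.46321875 = 1190.765625 / 0.46321875 ≈ 2570.63
  x_4 = (0.237375·550 + 0.216500·225 + 0.277750·775 + 0.643375·525) / 0.46321875 = 732.296875 / 0.46321875 ≈ 1580.89

x_4 = 1580.89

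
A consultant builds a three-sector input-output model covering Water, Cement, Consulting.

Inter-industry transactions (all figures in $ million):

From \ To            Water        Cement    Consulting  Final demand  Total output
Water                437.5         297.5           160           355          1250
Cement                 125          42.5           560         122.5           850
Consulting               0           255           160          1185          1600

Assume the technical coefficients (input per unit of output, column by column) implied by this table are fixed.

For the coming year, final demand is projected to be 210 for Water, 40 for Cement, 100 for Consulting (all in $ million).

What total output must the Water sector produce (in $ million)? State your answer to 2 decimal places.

Technical coefficients a_ij = z_ij / X_j:
  a_11 = 437.5/1250 = 0.35, a_21 = 125/1250 = 0.10, a_31 = 0/1250 = 0.00
  a_12 = 297.5/850 = 0.35, a_22 = 42.5/850 = 0.05, a_32 = 255/850 = 0.30
  a_13 = 160/1600 = 0.10, a_23 = 560/1600 = 0.35, a_33 = 160/1600 = 0.10
I − A =
  [   0.65    -0.35    -0.10]
  [  -0.10     0.95    -0.35]
  [   0.00    -0.30     0.90]
Cofactors of I−A, C_ij = (−1)^(i+j)·(minor ij) (rows/columns in the sector order above):
  C_11 = (0.95)(0.90) − (-0.35)(-0.30) = 0.7500
  C_12 = −[(-0.10)(0.90) − (-0.35)(0.00)] = 0.0900
  C_13 = (-0.10)(-0.30) − (0.95)(0.00) = 0.0300
  C_21 = −[(-0.35)(0.90) − (-0.10)(-0.30)] = 0.3450
  C_22 = (0.65)(0.90) − (-0.10)(0.00) = 0.5850
  C_23 = −[(0.65)(-0.30) − (-0.35)(0.00)] = 0.1950
  C_31 = (-0.35)(-0.35) − (-0.10)(0.95) = 0.2175
  C_32 = −[(0.65)(-0.35) − (-0.10)(-0.10)] = 0.2375
  C_33 = (0.65)(0.95) − (-0.35)(-0.10) = 0.5825
det(I−A) = Σ_j (I−A)_1j·C_1j = (0.65)(0.7500) + (-0.35)(0.0900) + (-0.10)(0.0300) = 0.4530
adj(I−A) = Cᵀ =
  [ 0.7500   0.3450   0.2175]
  [ 0.0900   0.5850   0.2375]
  [ 0.0300   0.1950   0.5825]
(I − A)⁻¹ = adj(I−A) / det(I−A) ≈
  [   1.6556     0.7616     0.4801]
  [   0.1987     1.2914     0.5243]
  [   0.0662     0.4305     1.2859]
x = (I − A)⁻¹ d = adj(I−A)·d / det(I−A), with det(I−A) = 0.4530:
  x_1 = (0.7500·210 + 0.3450·40 + 0.2175·100) / 0.4530 = 193.05 / 0.4530 ≈ 426.16
  x_2 = (0.0900·210 + 0.5850·40 + 0.2375·100) / 0.4530 = 66.05 / 0.4530 ≈ 145.81
  x_3 = (0.0300·210 + 0.1950·40 + 0.5825·100) / 0.4530 = 72.35 / 0.4530 ≈ 159.71

x_1 = 426.16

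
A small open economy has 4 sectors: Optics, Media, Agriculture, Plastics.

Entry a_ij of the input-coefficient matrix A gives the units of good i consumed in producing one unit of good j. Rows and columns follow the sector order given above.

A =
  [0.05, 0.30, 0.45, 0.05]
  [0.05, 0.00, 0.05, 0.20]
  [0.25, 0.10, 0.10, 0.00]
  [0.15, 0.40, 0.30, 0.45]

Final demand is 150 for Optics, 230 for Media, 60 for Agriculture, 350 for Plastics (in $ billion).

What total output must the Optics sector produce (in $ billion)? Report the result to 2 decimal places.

I − A =
  [   0.95    -0.30    -0.45    -0.05]
  [  -0.05     1.00    -0.05    -0.20]
  [  -0.25    -0.10     0.90     0.00]
  [  -0.15    -0.40    -0.30     0.55]
Compute the cofactors C_ij = (−1)^(i+j)·(3×3 minor ij) of I−A; the adjugate is their transpose:
adj(I−A) = Cᵀ =
  [ 0.414250   0.192750   0.253750   0.107750]
  [ 0.073625   0.397875   0.109375   0.151375]
  [ 0.123250   0.097750   0.420750   0.046750]
  [ 0.233750   0.395250   0.378250   0.718250]
det(I−A) = Σ_j (I−A)_1j·C_1j = (0.95)(0.414250) + (-0.30)(0.073625) + (-0.45)(0.123250) + (-0.05)(0.233750) = 0.3043
(I − A)⁻¹ = adj(I−A) / det(I−A) ≈
  [   1.3613     0.6334     0.8339     0.3541]
  [   0.2419     1.3075     0.3594     0.4975]
  [   0.4050     0.3212     1.3827     0.1536]
  [   0.7682     1.2989     1.2430     2.3603]
x = (I − A)⁻¹ d = adj(I−A)·d / det(I−A), with det(I−A) = 0.3043:
  x_O = (0.414250·150 + 0.192750·230 + 0.253750·60 + 0.107750·350) / 0.3043 = 159.4075 / 0.3043 ≈ 523.85
  x_M = (0.073625·150 + 0.397875·230 + 0.109375·60 + 0.151375·350) / 0.3043 = 162.09875 / 0.3043 ≈ 532.69
  x_A = (0.123250·150 + 0.097750·230 + 0.420750·60 + 0.046750·350) / 0.3043 = 82.5775 / 0.3043 ≈ 271.37
  x_P = (0.233750·150 + 0.395250·230 + 0.378250·60 + 0.718250·350) / 0.3043 = 400.0525 / 0.3043 ≈ 1314.66

x_O = 523.85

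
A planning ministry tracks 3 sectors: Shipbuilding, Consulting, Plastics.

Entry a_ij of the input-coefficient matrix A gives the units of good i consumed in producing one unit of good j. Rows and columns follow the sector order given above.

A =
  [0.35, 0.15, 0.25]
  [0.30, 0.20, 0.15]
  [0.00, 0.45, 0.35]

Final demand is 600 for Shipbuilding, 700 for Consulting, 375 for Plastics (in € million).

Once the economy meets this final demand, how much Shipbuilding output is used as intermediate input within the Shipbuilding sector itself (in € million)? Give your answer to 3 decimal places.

z_SS = 760.100

I − A =
  [   0.65    -0.15    -0.25]
  [  -0.30     0.80    -0.15]
  [   0.00    -0.45     0.65]
Cofactors of I−A, C_ij = (−1)^(i+j)·(minor ij) (rows/columns in the sector order above):
  C_11 = (0.80)(0.65) − (-0.15)(-0.45) = 0.4525
  C_12 = −[(-0.30)(0.65) − (-0.15)(0.00)] = 0.1950
  C_13 = (-0.30)(-0.45) − (0.80)(0.00) = 0.1350
  C_21 = −[(-0.15)(0.65) − (-0.25)(-0.45)] = 0.2100
  C_22 = (0.65)(0.65) − (-0.25)(0.00) = 0.4225
  C_23 = −[(0.65)(-0.45) − (-0.15)(0.00)] = 0.2925
  C_31 = (-0.15)(-0.15) − (-0.25)(0.80) = 0.2225
  C_32 = −[(0.65)(-0.15) − (-0.25)(-0.30)] = 0.1725
  C_33 = (0.65)(0.80) − (-0.15)(-0.30) = 0.4750
det(I−A) = Σ_j (I−A)_1j·C_1j = (0.65)(0.4525) + (-0.15)(0.1950) + (-0.25)(0.1350) = 0.231125
adj(I−A) = Cᵀ =
  [ 0.4525   0.2100   0.2225]
  [ 0.1950   0.4225   0.1725]
  [ 0.1350   0.2925   0.4750]
(I − A)⁻¹ = adj(I−A) / det(I−A) ≈
  [   1.9578     0.9086     0.9627]
  [   0.8437     1.8280     0.7463]
  [   0.5841     1.2655     2.0552]
First solve x = (I − A)⁻¹ d = adj(I−A)·d / det(I−A); in particular x_S = (0.4525·600 + 0.2100·700 + 0.2225·375) / 0.231125 = 501.9375 / 0.231125 ≈ 2171.71444.
Intermediate flow from S to S: z_SS = a_SS · x_S = 0.35 × 501.9375 / 0.231125 = 175.678125 / 0.231125 ≈ 760.100.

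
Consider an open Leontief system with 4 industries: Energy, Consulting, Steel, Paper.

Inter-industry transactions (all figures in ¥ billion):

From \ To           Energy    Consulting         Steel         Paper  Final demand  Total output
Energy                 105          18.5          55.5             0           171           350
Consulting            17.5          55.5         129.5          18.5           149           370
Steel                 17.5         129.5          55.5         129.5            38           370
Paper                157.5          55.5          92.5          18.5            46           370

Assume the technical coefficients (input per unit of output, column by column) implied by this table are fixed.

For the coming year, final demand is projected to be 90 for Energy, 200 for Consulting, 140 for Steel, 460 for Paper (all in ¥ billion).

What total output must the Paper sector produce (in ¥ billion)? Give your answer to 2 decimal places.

Technical coefficients a_ij = z_ij / X_j:
  a_EE = 105/350 = 0.30, a_CE = 17.5/350 = 0.05, a_SE = 17.5/350 = 0.05, a_PE = 157.5/350 = 0.45
  a_EC = 18.5/370 = 0.05, a_CC = 55.5/370 = 0.15, a_SC = 129.5/370 = 0.35, a_PC = 55.5/370 = 0.15
  a_ES = 55.5/370 = 0.15, a_CS = 129.5/370 = 0.35, a_SS = 55.5/370 = 0.15, a_PS = 92.5/370 = 0.25
  a_EP = 0/370 = 0.00, a_CP = 18.5/370 = 0.05, a_SP = 129.5/370 = 0.35, a_PP = 18.5/370 = 0.05
I − A =
  [   0.70    -0.05    -0.15     0.00]
  [  -0.05     0.85    -0.35    -0.05]
  [  -0.05    -0.35     0.85    -0.35]
  [  -0.45    -0.15    -0.25     0.95]
Compute the cofactors C_ij = (−1)^(i+j)·(3×3 minor ij) of I−A; the adjugate is their transpose:
adj(I−A) = Cᵀ =
  [ 0.46650   0.09375   0.13725   0.05550]
  [ 0.12750   0.47325   0.25200   0.11775]
  [ 0.20100   0.27975   0.55650   0.21975]
  [ 0.29400   0.19275   0.25125   0.40800]
det(I−A) = Σ_j (I−A)_1j·C_1j = (0.70)(0.46650) + (-0.05)(0.12750) + (-0.15)(0.20100) + (0.00)(0.29400) = 0.290025
(I − A)⁻¹ = adj(I−A) / det(I−A) ≈
  [   1.6085     0.3232     0.4732     0.1914]
  [   0.4396     1.6318     0.8689     0.4060]
  [   0.6930     0.9646     1.9188     0.7577]
  [   1.0137     0.6646     0.8663     1.4068]
x = (I − A)⁻¹ d = adj(I−A)·d / det(I−A), with det(I−A) = 0.290025:
  x_E = (0.46650·90 + 0.09375·200 + 0.13725·140 + 0.05550·460) / 0.290025 = 105.48 / 0.290025 ≈ 363.69
  x_C = (0.12750·90 + 0.47325·200 + 0.25200·140 + 0.11775·460) / 0.290025 = 195.57 / 0.290025 ≈ 674.32
  x_S = (0.20100·90 + 0.27975·200 + 0.55650·140 + 0.21975·460) / 0.290025 = 253.035 / 0.290025 ≈ 872.46
  x_P = (0.29400·90 + 0.19275·200 + 0.25125·140 + 0.40800·460) / 0.290025 = 287.865 / 0.290025 ≈ 992.55

x_P = 992.55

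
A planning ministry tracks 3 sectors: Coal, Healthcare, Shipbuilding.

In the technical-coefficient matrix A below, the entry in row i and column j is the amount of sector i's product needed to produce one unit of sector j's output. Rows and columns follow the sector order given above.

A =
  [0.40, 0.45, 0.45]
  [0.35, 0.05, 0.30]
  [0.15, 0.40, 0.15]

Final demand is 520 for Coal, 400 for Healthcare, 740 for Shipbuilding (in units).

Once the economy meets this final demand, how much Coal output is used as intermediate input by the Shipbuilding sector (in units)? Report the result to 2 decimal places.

z_CS = 1971.94

I − A =
  [   0.60    -0.45    -0.45]
  [  -0.35     0.95    -0.30]
  [  -0.15    -0.40     0.85]
Cofactors of I−A, C_ij = (−1)^(i+j)·(minor ij) (rows/columns in the sector order above):
  C_11 = (0.95)(0.85) − (-0.30)(-0.40) = 0.6875
  C_12 = −[(-0.35)(0.85) − (-0.30)(-0.15)] = 0.3425
  C_13 = (-0.35)(-0.40) − (0.95)(-0.15) = 0.2825
  C_21 = −[(-0.45)(0.85) − (-0.45)(-0.40)] = 0.5625
  C_22 = (0.60)(0.85) − (-0.45)(-0.15) = 0.4425
  C_23 = −[(0.60)(-0.40) − (-0.45)(-0.15)] = 0.3075
  C_31 = (-0.45)(-0.30) − (-0.45)(0.95) = 0.5625
  C_32 = −[(0.60)(-0.30) − (-0.45)(-0.35)] = 0.3375
  C_33 = (0.60)(0.95) − (-0.45)(-0.35) = 0.4125
det(I−A) = Σ_j (I−A)_1j·C_1j = (0.60)(0.6875) + (-0.45)(0.3425) + (-0.45)(0.2825) = 0.13125
adj(I−A) = Cᵀ =
  [ 0.6875   0.5625   0.5625]
  [ 0.3425   0.4425   0.3375]
  [ 0.2825   0.3075   0.4125]
(I − A)⁻¹ = adj(I−A) / det(I−A) ≈
  [   5.2381     4.2857     4.2857]
  [   2.6095     3.3714     2.5714]
  [   2.1524     2.3429     3.1429]
First solve x = (I − A)⁻¹ d = adj(I−A)·d / det(I−A); in particular x_S = (0.2825·520 + 0.3075·400 + 0.4125·740) / 0.13125 = 575.15 / 0.13125 ≈ 4382.0952.
Intermediate flow from C to S: z_CS = a_CS · x_S = 0.45 × 575.15 / 0.13125 = 258.8175 / 0.13125 ≈ 1971.94.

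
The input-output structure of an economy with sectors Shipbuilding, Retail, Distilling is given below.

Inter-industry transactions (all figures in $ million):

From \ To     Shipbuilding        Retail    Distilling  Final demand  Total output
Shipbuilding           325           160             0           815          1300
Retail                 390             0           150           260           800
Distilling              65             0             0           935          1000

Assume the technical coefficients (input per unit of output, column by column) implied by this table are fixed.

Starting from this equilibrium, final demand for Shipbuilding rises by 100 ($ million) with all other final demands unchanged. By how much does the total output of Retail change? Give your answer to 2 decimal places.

Technical coefficients a_ij = z_ij / X_j:
  a_11 = 325/1300 = 0.25, a_21 = 390/1300 = 0.30, a_31 = 65/1300 = 0.05
  a_12 = 160/800 = 0.20, a_22 = 0/800 = 0.00, a_32 = 0/800 = 0.00
  a_13 = 0/1000 = 0.00, a_23 = 150/1000 = 0.15, a_33 = 0/1000 = 0.00
I − A =
  [   0.75    -0.20     0.00]
  [  -0.30     1.00    -0.15]
  [  -0.05     0.00     1.00]
Cofactors of I−A, C_ij = (−1)^(i+j)·(minor ij) (rows/columns in the sector order above):
  C_11 = (1.00)(1.00) − (-0.15)(0.00) = 1.0000
  C_12 = −[(-0.30)(1.00) − (-0.15)(-0.05)] = 0.3075
  C_13 = (-0.30)(0.00) − (1.00)(-0.05) = 0.0500
  C_21 = −[(-0.20)(1.00) − (0.00)(0.00)] = 0.2000
  C_22 = (0.75)(1.00) − (0.00)(-0.05) = 0.7500
  C_23 = −[(0.75)(0.00) − (-0.20)(-0.05)] = 0.0100
  C_31 = (-0.20)(-0.15) − (0.00)(1.00) = 0.0300
  C_32 = −[(0.75)(-0.15) − (0.00)(-0.30)] = 0.1125
  C_33 = (0.75)(1.00) − (-0.20)(-0.30) = 0.6900
det(I−A) = Σ_j (I−A)_1j·C_1j = (0.75)(1.0000) + (-0.20)(0.3075) + (0.00)(0.0500) = 0.6885
adj(I−A) = Cᵀ =
  [ 1.0000   0.2000   0.0300]
  [ 0.3075   0.7500   0.1125]
  [ 0.0500   0.0100   0.6900]
(I − A)⁻¹ = adj(I−A) / det(I−A) ≈
  [   1.4524     0.2905     0.0436]
  [   0.4466     1.0893     0.1634]
  [   0.0726     0.0145     1.0022]
Δx = (I − A)⁻¹ Δd with Δd having +100 in the Shipbuilding component and 0 elsewhere.
So Δx_2 = L_21 · (+100), where L_21 = adj(I−A)_21 / det(I−A) = 0.3075 / 0.6885.
Δx_2 = 0.3075 × (+100) / 0.6885 = 30.75 / 0.6885 ≈ 44.66.

Δx_2 = 44.66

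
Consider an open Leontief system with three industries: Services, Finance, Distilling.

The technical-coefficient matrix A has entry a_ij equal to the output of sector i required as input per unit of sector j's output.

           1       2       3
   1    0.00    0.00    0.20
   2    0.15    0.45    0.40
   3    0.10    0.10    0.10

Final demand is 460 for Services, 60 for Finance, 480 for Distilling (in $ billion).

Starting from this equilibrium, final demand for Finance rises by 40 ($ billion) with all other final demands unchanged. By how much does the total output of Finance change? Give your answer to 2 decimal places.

Δx_2 = 79.82

I − A =
  [   1.00     0.00    -0.20]
  [  -0.15     0.55    -0.40]
  [  -0.10    -0.10     0.90]
Cofactors of I−A, C_ij = (−1)^(i+j)·(minor ij) (rows/columns in the sector order above):
  C_11 = (0.55)(0.90) − (-0.40)(-0.10) = 0.4550
  C_12 = −[(-0.15)(0.90) − (-0.40)(-0.10)] = 0.1750
  C_13 = (-0.15)(-0.10) − (0.55)(-0.10) = 0.0700
  C_21 = −[(0.00)(0.90) − (-0.20)(-0.10)] = 0.0200
  C_22 = (1.00)(0.90) − (-0.20)(-0.10) = 0.8800
  C_23 = −[(1.00)(-0.10) − (0.00)(-0.10)] = 0.1000
  C_31 = (0.00)(-0.40) − (-0.20)(0.55) = 0.1100
  C_32 = −[(1.00)(-0.40) − (-0.20)(-0.15)] = 0.4300
  C_33 = (1.00)(0.55) − (0.00)(-0.15) = 0.5500
det(I−A) = Σ_j (I−A)_1j·C_1j = (1.00)(0.4550) + (0.00)(0.1750) + (-0.20)(0.0700) = 0.4410
adj(I−A) = Cᵀ =
  [ 0.4550   0.0200   0.1100]
  [ 0.1750   0.8800   0.4300]
  [ 0.0700   0.1000   0.5500]
(I − A)⁻¹ = adj(I−A) / det(I−A) ≈
  [   1.0317     0.0454     0.2494]
  [   0.3968     1.9955     0.9751]
  [   0.1587     0.2268     1.2472]
Δx = (I − A)⁻¹ Δd with Δd having +40 in the Finance component and 0 elsewhere.
So Δx_2 = L_22 · (+40), where L_22 = adj(I−A)_22 / det(I−A) = 0.8800 / 0.4410.
Δx_2 = 0.8800 × (+40) / 0.4410 = 35.20 / 0.4410 ≈ 79.82.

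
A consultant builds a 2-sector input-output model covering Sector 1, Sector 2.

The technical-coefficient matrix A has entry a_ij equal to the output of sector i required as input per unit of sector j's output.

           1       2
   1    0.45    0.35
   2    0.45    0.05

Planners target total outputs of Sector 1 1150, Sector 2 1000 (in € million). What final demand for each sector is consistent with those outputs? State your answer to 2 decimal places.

I − A =
  [   0.55    -0.35]
  [  -0.45     0.95]
d = (I − A) x:
  d_1 = (+0.55)·1150 + (-0.35)·1000 = 282.50
  d_2 = (-0.45)·1150 + (+0.95)·1000 = 432.50

d_1 = 282.50, d_2 = 432.50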